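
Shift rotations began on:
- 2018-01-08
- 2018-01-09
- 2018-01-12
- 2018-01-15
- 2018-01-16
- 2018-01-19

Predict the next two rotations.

2018-01-22, 2018-01-23

Gaps: 1, 3, 3, 1, 3 days — not constant, but cyclic with period 3.
The events fall on every Monday, Tuesday and Friday.
Next Monday: 2018-01-22.
The following Tuesday is 2018-01-23.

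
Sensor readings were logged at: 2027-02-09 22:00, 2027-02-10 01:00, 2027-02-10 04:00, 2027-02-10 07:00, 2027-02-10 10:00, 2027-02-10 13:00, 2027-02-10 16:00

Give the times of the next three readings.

Spacing: 3, 3, 3, 3, 3, 3 h — constant 3 h.
2027-02-10 16:00 + 3 h = 2027-02-10 19:00.
2027-02-10 19:00 + 3 h = 2027-02-10 22:00.
2027-02-10 22:00 + 3 h = 2027-02-11 01:00.

2027-02-10 19:00, 2027-02-10 22:00, 2027-02-11 01:00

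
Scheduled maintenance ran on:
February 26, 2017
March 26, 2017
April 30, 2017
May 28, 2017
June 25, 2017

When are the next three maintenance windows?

All Sundays; the gaps (28, 35, 28, 28) vary with month length.
This is the last Sunday of each month.
Last Sunday of July 2017: July 30, 2017.
Last Sunday of August 2017: August 27, 2017.
September 2017 ends with Sunday September 24, 2017.

July 30, 2017; August 27, 2017; September 24, 2017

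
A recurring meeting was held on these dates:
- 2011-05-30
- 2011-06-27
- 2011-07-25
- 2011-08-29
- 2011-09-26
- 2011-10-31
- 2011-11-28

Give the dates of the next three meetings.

2011-12-26, 2012-01-30, 2012-02-27

These are Mondays with 28, 28, 35, 28, 35, 28-day gaps.
Each is the final Monday of its month — 2011-05-30 is past the 28th, so '4th Monday' doesn't fit.
Last Monday of December 2011: 2011-12-26.
Last Monday of January 2012: 2012-01-30.
Last Monday of February 2012: 2012-02-27.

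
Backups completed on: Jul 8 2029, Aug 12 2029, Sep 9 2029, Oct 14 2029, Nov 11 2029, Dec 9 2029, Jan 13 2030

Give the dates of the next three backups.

Feb 10 2030, Mar 10 2030, Apr 14 2030

Gaps: 35, 28, 35, 28, 28, 35 days — a mix of 28 and 35. Every date is a Sunday.
Each is the 2nd Sunday of its month.
2nd Sunday of February 2030: Feb 10 2030.
2nd Sunday of March 2030: Mar 10 2030.
2nd Sunday of April 2030: Apr 14 2030.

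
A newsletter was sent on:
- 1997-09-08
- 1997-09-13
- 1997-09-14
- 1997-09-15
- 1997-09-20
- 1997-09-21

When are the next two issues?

1997-09-22, 1997-09-27

Every event lands on a Monday or Saturday or Sunday (gaps cycle 5, 1, 1, 5, 1).
So the schedule is: every Monday, Saturday and Sunday.
The following Monday is 1997-09-22.
The following Saturday is 1997-09-27.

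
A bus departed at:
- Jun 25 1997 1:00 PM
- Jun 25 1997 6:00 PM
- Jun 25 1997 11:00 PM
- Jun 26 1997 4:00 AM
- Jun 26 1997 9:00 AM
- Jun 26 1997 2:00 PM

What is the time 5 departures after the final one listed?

Jun 27 1997 3:00 PM

Gaps: 5, 5, 5, 5, 5 hours — each event is 5 hours after the previous one.
Jun 26 1997 2:00 PM + 5 h = Jun 26 1997 7:00 PM.
Jun 26 1997 7:00 PM + 5 h = Jun 27 1997 12:00 AM.
Jun 27 1997 12:00 AM + 5 h = Jun 27 1997 5:00 AM.
Jun 27 1997 5:00 AM + 5 h = Jun 27 1997 10:00 AM.
Jun 27 1997 10:00 AM + 5 h = Jun 27 1997 3:00 PM.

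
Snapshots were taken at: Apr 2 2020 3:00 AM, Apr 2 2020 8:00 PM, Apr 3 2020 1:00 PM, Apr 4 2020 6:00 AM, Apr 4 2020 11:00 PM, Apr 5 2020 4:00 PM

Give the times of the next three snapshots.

Spacing: 17, 17, 17, 17, 17 h — constant 17 h.
Apr 5 2020 4:00 PM + 17 h = Apr 6 2020 9:00 AM.
Apr 6 2020 9:00 AM + 17 h = Apr 7 2020 2:00 AM.
Apr 7 2020 2:00 AM + 17 h = Apr 7 2020 7:00 PM.

Apr 6 2020 9:00 AM, Apr 7 2020 2:00 AM, Apr 7 2020 7:00 PM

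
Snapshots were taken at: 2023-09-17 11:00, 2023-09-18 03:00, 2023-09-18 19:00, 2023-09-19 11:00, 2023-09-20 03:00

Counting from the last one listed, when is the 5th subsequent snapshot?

2023-09-23 11:00

Gaps: 16, 16, 16, 16 hours — each event is 16 hours after the previous one.
2023-09-20 03:00 + 16 h = 2023-09-20 19:00.
2023-09-20 19:00 + 16 h = 2023-09-21 11:00.
2023-09-21 11:00 + 16 h = 2023-09-22 03:00.
2023-09-22 03:00 + 16 h = 2023-09-22 19:00.
2023-09-22 19:00 + 16 h = 2023-09-23 11:00.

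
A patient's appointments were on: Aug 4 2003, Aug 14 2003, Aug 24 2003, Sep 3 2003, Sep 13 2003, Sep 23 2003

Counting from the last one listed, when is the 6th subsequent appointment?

Nov 22 2003

The spacing is 10, 10, 10, 10, 10 days — always 10 days.
Sep 23 2003 + 10 days = Oct 3 2003.
Oct 3 2003 + 10 days = Oct 13 2003.
Oct 13 2003 + 10 days = Oct 23 2003.
Oct 23 2003 + 10 days = Nov 2 2003.
Nov 2 2003 + 10 days = Nov 12 2003.
Nov 12 2003 + 10 days = Nov 22 2003.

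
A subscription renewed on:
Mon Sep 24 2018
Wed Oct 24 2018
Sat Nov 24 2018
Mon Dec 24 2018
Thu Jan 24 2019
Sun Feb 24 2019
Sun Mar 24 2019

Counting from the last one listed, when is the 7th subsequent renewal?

Thu Oct 24 2019

The day-of-month is always 24 (30, 31, 30, 31, 31, 28 days between events).
So this recurs on the 24th of each month.
Next: April 2019 → Wed Apr 24 2019.
May 2019: Fri May 24 2019.
Next: June 2019 → Mon Jun 24 2019.
July 2019: Wed Jul 24 2019.
August 2019: Sat Aug 24 2019.
September 2019: Tue Sep 24 2019.
October 2019: Thu Oct 24 2019.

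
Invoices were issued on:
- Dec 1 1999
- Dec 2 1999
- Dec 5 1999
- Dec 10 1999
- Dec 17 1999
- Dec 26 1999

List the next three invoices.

Jan 6 2000, Jan 19 2000, Feb 3 2000

Gaps: 1, 3, 5, 7, 9 days — each gap is 2 larger than the previous one.
Next gap: 11 days. Dec 26 1999 + 11 days = Jan 6 2000.
Next gap: 13 days. Jan 6 2000 + 13 days = Jan 19 2000.
Next gap: 15 days. Jan 19 2000 + 15 days = Feb 3 2000.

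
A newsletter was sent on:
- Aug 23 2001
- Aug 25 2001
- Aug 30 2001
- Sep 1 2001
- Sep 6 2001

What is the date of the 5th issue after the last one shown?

Every event lands on a Thursday or Saturday (gaps cycle 2, 5, 2, 5).
So the schedule is: every Thursday and Saturday.
Next Saturday: Sep 8 2001.
Next Thursday: Sep 13 2001.
The following Saturday is Sep 15 2001.
The following Thursday is Sep 20 2001.
Next Saturday: Sep 22 2001.

Sep 22 2001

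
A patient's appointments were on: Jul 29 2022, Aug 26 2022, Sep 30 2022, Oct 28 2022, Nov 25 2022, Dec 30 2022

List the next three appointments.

Jan 27 2023, Feb 24 2023, Mar 31 2023

Every date is a Friday; gaps 28, 35, 28, 28, 35 days.
Each is the last Friday of its month (at least one falls on the 29th or later, ruling out '4th Friday').
January 2023 ends with Friday Jan 27 2023.
February 2023 ends with Friday Feb 24 2023.
March 2023 ends with Friday Mar 31 2023.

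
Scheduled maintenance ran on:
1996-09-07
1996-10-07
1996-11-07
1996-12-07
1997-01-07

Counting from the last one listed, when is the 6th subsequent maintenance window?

1997-07-07

Gaps: 30, 31, 30, 31 days — not constant. Every event is on the 7th of the month.
Pattern: the 7th of each month.
February 1997: 1997-02-07.
March 1997: 1997-03-07.
April 1997: 1997-04-07.
May 1997: 1997-05-07.
June 1997: 1997-06-07.
Next: July 1997 → 1997-07-07.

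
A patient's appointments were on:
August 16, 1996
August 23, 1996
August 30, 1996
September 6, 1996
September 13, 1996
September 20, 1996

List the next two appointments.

Every event comes 7 days after the last (7, 7, 7, 7, 7).
September 20, 1996 + 7 days = September 27, 1996.
September 27, 1996 + 7 days = October 4, 1996.

September 27, 1996; October 4, 1996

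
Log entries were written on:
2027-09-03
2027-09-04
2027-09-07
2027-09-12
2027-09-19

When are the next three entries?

2027-09-28, 2027-10-09, 2027-10-22

Intervals are 1, 3, 5, 7 days — an arithmetic progression with common difference 2.
Next gap: 9 days. 2027-09-19 + 9 days = 2027-09-28.
Next gap: 11 days. 2027-09-28 + 11 days = 2027-10-09.
Next gap: 13 days. 2027-10-09 + 13 days = 2027-10-22.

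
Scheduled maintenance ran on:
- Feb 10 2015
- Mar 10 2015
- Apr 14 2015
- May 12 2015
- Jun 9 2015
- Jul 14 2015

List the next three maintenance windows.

These are Tuesdays at 28- or 35-day spacing (28, 35, 28, 28, 35).
The pattern: 2nd Tuesday of the month.
2nd Tuesday of August 2015: Aug 11 2015.
2nd Tuesday of September 2015: Sep 8 2015.
October 2015 — 2nd Tuesday is Oct 13 2015.

Aug 11 2015, Sep 8 2015, Oct 13 2015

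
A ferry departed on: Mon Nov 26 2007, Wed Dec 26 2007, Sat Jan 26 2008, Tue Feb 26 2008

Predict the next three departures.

Wed Mar 26 2008, Sat Apr 26 2008, Mon May 26 2008

Each date is the 26th; the gaps (30, 31, 31) track the month lengths.
The rule is the 26th of each month.
March 2008: Wed Mar 26 2008.
April 2008: Sat Apr 26 2008.
Next: May 2008 → Mon May 26 2008.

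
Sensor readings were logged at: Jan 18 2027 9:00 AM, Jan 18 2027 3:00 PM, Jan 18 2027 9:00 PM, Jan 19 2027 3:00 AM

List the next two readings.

Jan 19 2027 9:00 AM, Jan 19 2027 3:00 PM

Spacing: 6, 6, 6 h — constant 6 h.
Jan 19 2027 3:00 AM + 6 h = Jan 19 2027 9:00 AM.
Jan 19 2027 9:00 AM + 6 h = Jan 19 2027 3:00 PM.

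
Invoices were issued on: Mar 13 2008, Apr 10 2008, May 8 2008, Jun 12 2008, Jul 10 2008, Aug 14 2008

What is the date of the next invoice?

Sep 11 2008

All dates are Thursdays, 28, 28, 35, 28, 35 days apart.
Specifically, the 2nd Thursday of each month.
2nd Thursday of September 2008: Sep 11 2008.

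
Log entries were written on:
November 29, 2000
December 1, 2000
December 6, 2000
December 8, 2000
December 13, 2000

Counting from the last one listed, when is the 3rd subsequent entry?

December 22, 2000

Gaps: 2, 5, 2, 5 days — not constant, but cyclic with period 2.
The events fall on every Wednesday and Friday.
The following Friday is December 15, 2000.
The following Wednesday is December 20, 2000.
The following Friday is December 22, 2000.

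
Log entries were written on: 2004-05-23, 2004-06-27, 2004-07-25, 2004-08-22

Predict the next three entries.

These are Sundays at 28- or 35-day spacing (35, 28, 28).
The pattern: 4th Sunday of the month.
September 2004 — 4th Sunday is 2004-09-26.
4th Sunday of October 2004: 2004-10-24.
4th Sunday of November 2004: 2004-11-28.

2004-09-26, 2004-10-24, 2004-11-28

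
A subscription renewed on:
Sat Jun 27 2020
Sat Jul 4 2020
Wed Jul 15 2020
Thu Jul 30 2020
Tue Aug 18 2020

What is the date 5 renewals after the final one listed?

Wed Jan 20 2021

The spacing grows by 4 each time: 7, 11, 15, 19 days.
Next gap: 23 days. Tue Aug 18 2020 + 23 days = Thu Sep 10 2020.
Next gap: 27 days. Thu Sep 10 2020 + 27 days = Wed Oct 7 2020.
Next gap: 31 days. Wed Oct 7 2020 + 31 days = Sat Nov 7 2020.
Next gap: 35 days. Sat Nov 7 2020 + 35 days = Sat Dec 12 2020.
Next gap: 39 days. Sat Dec 12 2020 + 39 days = Wed Jan 20 2021.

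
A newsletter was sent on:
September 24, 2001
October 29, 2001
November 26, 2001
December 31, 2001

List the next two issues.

These are Mondays with 35, 28, 35-day gaps.
Each is the final Monday of its month — October 29, 2001 is past the 28th, so '4th Monday' doesn't fit.
Last Monday of January 2002: January 28, 2002.
Last Monday of February 2002: February 25, 2002.

January 28, 2002; February 25, 2002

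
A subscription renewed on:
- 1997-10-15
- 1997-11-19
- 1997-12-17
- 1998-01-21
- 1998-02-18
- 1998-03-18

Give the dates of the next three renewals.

1998-04-15, 1998-05-20, 1998-06-17

All dates are Wednesdays, 35, 28, 35, 28, 28 days apart.
Specifically, the 3rd Wednesday of each month.
April 1998 — 3rd Wednesday is 1998-04-15.
3rd Wednesday of May 1998: 1998-05-20.
3rd Wednesday of June 1998: 1998-06-17.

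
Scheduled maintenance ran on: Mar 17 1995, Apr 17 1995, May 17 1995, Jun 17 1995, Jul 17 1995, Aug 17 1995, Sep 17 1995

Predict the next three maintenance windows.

Each date is the 17th; the gaps (31, 30, 31, 30, 31, 31) track the month lengths.
The rule is the 17th of each month.
October 1995: Oct 17 1995.
November 1995: Nov 17 1995.
December 1995: Dec 17 1995.

Oct 17 1995, Nov 17 1995, Dec 17 1995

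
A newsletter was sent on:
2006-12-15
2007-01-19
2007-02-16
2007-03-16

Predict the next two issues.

These are Fridays at 28- or 35-day spacing (35, 28, 28).
The pattern: 3rd Friday of the month.
April 2007 — 3rd Friday is 2007-04-20.
May 2007 — 3rd Friday is 2007-05-18.

2007-04-20, 2007-05-18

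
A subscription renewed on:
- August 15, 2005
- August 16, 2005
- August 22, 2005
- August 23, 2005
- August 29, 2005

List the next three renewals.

August 30, 2005; September 5, 2005; September 6, 2005

Gaps: 1, 6, 1, 6 days — not constant, but cyclic with period 2.
The events fall on every Monday and Tuesday.
The following Tuesday is August 30, 2005.
The following Monday is September 5, 2005.
The following Tuesday is September 6, 2005.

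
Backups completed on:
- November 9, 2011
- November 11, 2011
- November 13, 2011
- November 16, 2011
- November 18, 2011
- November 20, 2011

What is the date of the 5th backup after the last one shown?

Gaps: 2, 2, 3, 2, 2 days — not constant, but cyclic with period 3.
The events fall on every Wednesday, Friday and Sunday.
The following Wednesday is November 23, 2011.
Next Friday: November 25, 2011.
Next Sunday: November 27, 2011.
The following Wednesday is November 30, 2011.
Next Friday: December 2, 2011.

December 2, 2011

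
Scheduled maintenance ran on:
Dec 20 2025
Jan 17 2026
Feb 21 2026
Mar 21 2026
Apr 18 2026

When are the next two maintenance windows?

May 16 2026, Jun 20 2026

These are Saturdays at 28- or 35-day spacing (28, 35, 28, 28).
The pattern: 3rd Saturday of the month.
3rd Saturday of May 2026: May 16 2026.
3rd Saturday of June 2026: Jun 20 2026.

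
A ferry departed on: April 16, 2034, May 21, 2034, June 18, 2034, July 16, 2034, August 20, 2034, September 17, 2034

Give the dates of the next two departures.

October 15, 2034; November 19, 2034

All dates are Sundays, 35, 28, 28, 35, 28 days apart.
Specifically, the 3rd Sunday of each month.
3rd Sunday of October 2034: October 15, 2034.
November 2034 — 3rd Sunday is November 19, 2034.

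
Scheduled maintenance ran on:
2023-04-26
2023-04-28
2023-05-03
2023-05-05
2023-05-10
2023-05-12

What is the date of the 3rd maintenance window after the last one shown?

Gaps: 2, 5, 2, 5, 2 days — not constant, but cyclic with period 2.
The events fall on every Wednesday and Friday.
Next Wednesday: 2023-05-17.
The following Friday is 2023-05-19.
Next Wednesday: 2023-05-24.

2023-05-24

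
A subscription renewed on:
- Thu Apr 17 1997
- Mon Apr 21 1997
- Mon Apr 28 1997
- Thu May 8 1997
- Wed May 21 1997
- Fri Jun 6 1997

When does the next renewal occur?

The spacing grows by 3 each time: 4, 7, 10, 13, 16 days.
Next gap: 19 days. Fri Jun 6 1997 + 19 days = Wed Jun 25 1997.

Wed Jun 25 1997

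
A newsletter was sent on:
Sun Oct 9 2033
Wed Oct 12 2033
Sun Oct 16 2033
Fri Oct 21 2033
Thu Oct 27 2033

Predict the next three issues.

Thu Nov 3 2033, Fri Nov 11 2033, Sun Nov 20 2033

Intervals are 3, 4, 5, 6 days — an arithmetic progression with common difference 1.
Next gap: 7 days. Thu Oct 27 2033 + 7 days = Thu Nov 3 2033.
Next gap: 8 days. Thu Nov 3 2033 + 8 days = Fri Nov 11 2033.
Next gap: 9 days. Fri Nov 11 2033 + 9 days = Sun Nov 20 2033.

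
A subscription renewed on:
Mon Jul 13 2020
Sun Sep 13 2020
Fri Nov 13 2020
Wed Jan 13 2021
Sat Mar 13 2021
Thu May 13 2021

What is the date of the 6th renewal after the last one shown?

Fri May 13 2022

Gaps: 62, 61, 61, 59, 61 days — not constant. Every event is on the 13th of the month.
Pattern: the 13th of every 2 months.
July 2021: Tue Jul 13 2021.
Next: September 2021 → Mon Sep 13 2021.
Next: November 2021 → Sat Nov 13 2021.
Next: January 2022 → Thu Jan 13 2022.
Next: March 2022 → Sun Mar 13 2022.
May 2022: Fri May 13 2022.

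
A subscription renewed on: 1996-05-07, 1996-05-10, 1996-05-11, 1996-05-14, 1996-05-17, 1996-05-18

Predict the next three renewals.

Every event lands on a Tuesday or Friday or Saturday (gaps cycle 3, 1, 3, 3, 1).
So the schedule is: every Tuesday, Friday and Saturday.
The following Tuesday is 1996-05-21.
The following Friday is 1996-05-24.
The following Saturday is 1996-05-25.

1996-05-21, 1996-05-24, 1996-05-25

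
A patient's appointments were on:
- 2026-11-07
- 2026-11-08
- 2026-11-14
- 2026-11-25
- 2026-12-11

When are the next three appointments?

The spacing grows by 5 each time: 1, 6, 11, 16 days.
Next gap: 21 days. 2026-12-11 + 21 days = 2027-01-01.
Next gap: 26 days. 2027-01-01 + 26 days = 2027-01-27.
Next gap: 31 days. 2027-01-27 + 31 days = 2027-02-27.

2027-01-01, 2027-01-27, 2027-02-27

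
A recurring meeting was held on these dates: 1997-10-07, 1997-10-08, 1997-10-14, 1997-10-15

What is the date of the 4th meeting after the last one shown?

Gaps: 1, 6, 1 days — not constant, but cyclic with period 2.
The events fall on every Tuesday and Wednesday.
Next Tuesday: 1997-10-21.
Next Wednesday: 1997-10-22.
The following Tuesday is 1997-10-28.
The following Wednesday is 1997-10-29.

1997-10-29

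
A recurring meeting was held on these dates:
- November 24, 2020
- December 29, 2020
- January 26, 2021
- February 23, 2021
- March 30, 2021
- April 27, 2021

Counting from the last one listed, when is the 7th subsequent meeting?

November 30, 2021

Every date is a Tuesday; gaps 35, 28, 28, 35, 28 days.
Each is the last Tuesday of its month (at least one falls on the 29th or later, ruling out '4th Tuesday').
Last Tuesday of May 2021: May 25, 2021.
Last Tuesday of June 2021: June 29, 2021.
July 2021 ends with Tuesday July 27, 2021.
August 2021 ends with Tuesday August 31, 2021.
September 2021 ends with Tuesday September 28, 2021.
October 2021 ends with Tuesday October 26, 2021.
November 2021 ends with Tuesday November 30, 2021.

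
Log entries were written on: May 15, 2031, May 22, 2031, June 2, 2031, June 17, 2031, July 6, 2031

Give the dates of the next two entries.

Intervals are 7, 11, 15, 19 days — an arithmetic progression with common difference 4.
Next gap: 23 days. July 6, 2031 + 23 days = July 29, 2031.
Next gap: 27 days. July 29, 2031 + 27 days = August 25, 2031.

July 29, 2031; August 25, 2031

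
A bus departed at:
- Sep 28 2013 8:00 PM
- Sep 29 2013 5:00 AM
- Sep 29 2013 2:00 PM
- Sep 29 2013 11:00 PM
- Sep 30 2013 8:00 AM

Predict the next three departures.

The interval is a steady 9 hours (9, 9, 9, 9).
Sep 30 2013 8:00 AM + 9 h = Sep 30 2013 5:00 PM.
Sep 30 2013 5:00 PM + 9 h = Oct 1 2013 2:00 AM.
Oct 1 2013 2:00 AM + 9 h = Oct 1 2013 11:00 AM.

Sep 30 2013 5:00 PM, Oct 1 2013 2:00 AM, Oct 1 2013 11:00 AM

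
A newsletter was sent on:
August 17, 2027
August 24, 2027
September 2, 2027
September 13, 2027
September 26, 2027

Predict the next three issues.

The spacing grows by 2 each time: 7, 9, 11, 13 days.
Next gap: 15 days. September 26, 2027 + 15 days = October 11, 2027.
Next gap: 17 days. October 11, 2027 + 17 days = October 28, 2027.
Next gap: 19 days. October 28, 2027 + 19 days = November 16, 2027.

October 11, 2027; October 28, 2027; November 16, 2027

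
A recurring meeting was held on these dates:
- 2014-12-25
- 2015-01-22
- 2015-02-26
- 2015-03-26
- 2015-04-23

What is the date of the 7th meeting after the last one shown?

Gaps: 28, 35, 28, 28 days — a mix of 28 and 35. Every date is a Thursday.
Each is the 4th Thursday of its month.
May 2015 — 4th Thursday is 2015-05-28.
June 2015 — 4th Thursday is 2015-06-25.
July 2015 — 4th Thursday is 2015-07-23.
4th Thursday of August 2015: 2015-08-27.
September 2015 — 4th Thursday is 2015-09-24.
4th Thursday of October 2015: 2015-10-22.
November 2015 — 4th Thursday is 2015-11-26.

2015-11-26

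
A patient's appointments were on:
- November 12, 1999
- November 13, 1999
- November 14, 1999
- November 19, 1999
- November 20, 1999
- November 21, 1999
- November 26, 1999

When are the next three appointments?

November 27, 1999; November 28, 1999; December 3, 1999

Gaps: 1, 1, 5, 1, 1, 5 days — not constant, but cyclic with period 3.
The events fall on every Friday, Saturday and Sunday.
Next Saturday: November 27, 1999.
The following Sunday is November 28, 1999.
The following Friday is December 3, 1999.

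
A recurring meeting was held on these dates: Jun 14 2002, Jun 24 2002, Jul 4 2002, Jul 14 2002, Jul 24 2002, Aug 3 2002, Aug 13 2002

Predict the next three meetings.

Every event comes 10 days after the last (10, 10, 10, 10, 10, 10).
Aug 13 2002 + 10 days = Aug 23 2002.
Aug 23 2002 + 10 days = Sep 2 2002.
Sep 2 2002 + 10 days = Sep 12 2002.

Aug 23 2002, Sep 2 2002, Sep 12 2002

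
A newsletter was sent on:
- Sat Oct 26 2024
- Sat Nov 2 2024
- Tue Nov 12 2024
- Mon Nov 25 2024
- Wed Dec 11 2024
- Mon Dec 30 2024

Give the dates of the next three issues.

Gaps: 7, 10, 13, 16, 19 days — each gap is 3 larger than the previous one.
Next gap: 22 days. Mon Dec 30 2024 + 22 days = Tue Jan 21 2025.
Next gap: 25 days. Tue Jan 21 2025 + 25 days = Sat Feb 15 2025.
Next gap: 28 days. Sat Feb 15 2025 + 28 days = Sat Mar 15 2025.

Tue Jan 21 2025, Sat Feb 15 2025, Sat Mar 15 2025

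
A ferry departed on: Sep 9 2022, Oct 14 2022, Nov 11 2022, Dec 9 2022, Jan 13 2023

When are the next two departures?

Gaps: 35, 28, 28, 35 days — a mix of 28 and 35. Every date is a Friday.
Each is the 2nd Friday of its month.
February 2023 — 2nd Friday is Feb 10 2023.
2nd Friday of March 2023: Mar 10 2023.

Feb 10 2023, Mar 10 2023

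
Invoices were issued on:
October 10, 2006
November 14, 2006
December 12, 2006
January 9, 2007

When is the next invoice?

February 13, 2007

Gaps: 35, 28, 28 days — a mix of 28 and 35. Every date is a Tuesday.
Each is the 2nd Tuesday of its month.
February 2007 — 2nd Tuesday is February 13, 2007.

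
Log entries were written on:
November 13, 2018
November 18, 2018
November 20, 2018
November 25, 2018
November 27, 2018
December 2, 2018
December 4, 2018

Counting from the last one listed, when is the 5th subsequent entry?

The gap pattern 5, 2, 5, 2, 5, 2 repeats every 2 events.
These are the Tuesdays and Sundays of each week.
The following Sunday is December 9, 2018.
The following Tuesday is December 11, 2018.
Next Sunday: December 16, 2018.
Next Tuesday: December 18, 2018.
Next Sunday: December 23, 2018.

December 23, 2018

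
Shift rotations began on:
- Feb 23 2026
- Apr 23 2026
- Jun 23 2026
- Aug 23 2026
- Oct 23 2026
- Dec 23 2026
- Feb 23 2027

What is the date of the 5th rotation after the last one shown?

Dec 23 2027

The day-of-month is always 23 (59, 61, 61, 61, 61, 62 days between events).
So this recurs on the 23rd of every 2 months.
Next: April 2027 → Apr 23 2027.
Next: June 2027 → Jun 23 2027.
Next: August 2027 → Aug 23 2027.
Next: October 2027 → Oct 23 2027.
Next: December 2027 → Dec 23 2027.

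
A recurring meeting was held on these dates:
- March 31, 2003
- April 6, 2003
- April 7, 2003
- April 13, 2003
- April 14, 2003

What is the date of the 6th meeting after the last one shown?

The gap pattern 6, 1, 6, 1 repeats every 2 events.
These are the Mondays and Sundays of each week.
Next Sunday: April 20, 2003.
Next Monday: April 21, 2003.
Next Sunday: April 27, 2003.
The following Monday is April 28, 2003.
The following Sunday is May 4, 2003.
The following Monday is May 5, 2003.

May 5, 2003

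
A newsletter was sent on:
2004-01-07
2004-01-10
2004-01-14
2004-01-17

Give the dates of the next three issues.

Gaps: 3, 4, 3 days — not constant, but cyclic with period 2.
The events fall on every Wednesday and Saturday.
Next Wednesday: 2004-01-21.
The following Saturday is 2004-01-24.
Next Wednesday: 2004-01-28.

2004-01-21, 2004-01-24, 2004-01-28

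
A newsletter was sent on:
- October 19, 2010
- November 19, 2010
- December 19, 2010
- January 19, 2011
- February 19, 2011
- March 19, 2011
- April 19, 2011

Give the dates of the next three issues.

May 19, 2011; June 19, 2011; July 19, 2011

Gaps: 31, 30, 31, 31, 28, 31 days — not constant. Every event is on the 19th of the month.
Pattern: the 19th of each month.
May 2011: May 19, 2011.
Next: June 2011 → June 19, 2011.
July 2011: July 19, 2011.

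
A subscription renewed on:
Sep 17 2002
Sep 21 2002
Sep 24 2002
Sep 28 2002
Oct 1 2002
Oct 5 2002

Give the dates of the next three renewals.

Every event lands on a Tuesday or Saturday (gaps cycle 4, 3, 4, 3, 4).
So the schedule is: every Tuesday and Saturday.
Next Tuesday: Oct 8 2002.
Next Saturday: Oct 12 2002.
The following Tuesday is Oct 15 2002.

Oct 8 2002, Oct 12 2002, Oct 15 2002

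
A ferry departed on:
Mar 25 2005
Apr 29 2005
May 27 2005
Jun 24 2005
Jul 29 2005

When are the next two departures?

All Fridays; the gaps (35, 28, 28, 35) vary with month length.
This is the last Friday of each month.
Last Friday of August 2005: Aug 26 2005.
Last Friday of September 2005: Sep 30 2005.

Aug 26 2005, Sep 30 2005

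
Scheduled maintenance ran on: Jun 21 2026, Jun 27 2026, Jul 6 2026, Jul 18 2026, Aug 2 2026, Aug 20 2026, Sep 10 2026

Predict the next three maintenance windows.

Oct 4 2026, Oct 31 2026, Nov 30 2026

Intervals are 6, 9, 12, 15, 18, 21 days — an arithmetic progression with common difference 3.
Next gap: 24 days. Sep 10 2026 + 24 days = Oct 4 2026.
Next gap: 27 days. Oct 4 2026 + 27 days = Oct 31 2026.
Next gap: 30 days. Oct 31 2026 + 30 days = Nov 30 2026.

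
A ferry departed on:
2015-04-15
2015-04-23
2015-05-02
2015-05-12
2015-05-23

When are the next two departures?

2015-06-04, 2015-06-17

Gaps: 8, 9, 10, 11 days — each gap is 1 larger than the previous one.
Next gap: 12 days. 2015-05-23 + 12 days = 2015-06-04.
Next gap: 13 days. 2015-06-04 + 13 days = 2015-06-17.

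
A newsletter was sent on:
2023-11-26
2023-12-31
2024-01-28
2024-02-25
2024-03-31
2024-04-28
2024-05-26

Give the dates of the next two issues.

2024-06-30, 2024-07-28

Every date is a Sunday; gaps 35, 28, 28, 35, 28, 28 days.
Each is the last Sunday of its month (at least one falls on the 29th or later, ruling out '4th Sunday').
June 2024 ends with Sunday 2024-06-30.
Last Sunday of July 2024: 2024-07-28.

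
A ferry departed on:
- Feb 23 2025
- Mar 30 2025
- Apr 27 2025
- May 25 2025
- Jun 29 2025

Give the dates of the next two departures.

Every date is a Sunday; gaps 35, 28, 28, 35 days.
Each is the last Sunday of its month (at least one falls on the 29th or later, ruling out '4th Sunday').
Last Sunday of July 2025: Jul 27 2025.
August 2025 ends with Sunday Aug 31 2025.

Jul 27 2025, Aug 31 2025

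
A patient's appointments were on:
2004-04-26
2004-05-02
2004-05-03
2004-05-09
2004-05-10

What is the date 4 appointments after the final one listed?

2004-05-24

Gaps: 6, 1, 6, 1 days — not constant, but cyclic with period 2.
The events fall on every Monday and Sunday.
The following Sunday is 2004-05-16.
Next Monday: 2004-05-17.
Next Sunday: 2004-05-23.
The following Monday is 2004-05-24.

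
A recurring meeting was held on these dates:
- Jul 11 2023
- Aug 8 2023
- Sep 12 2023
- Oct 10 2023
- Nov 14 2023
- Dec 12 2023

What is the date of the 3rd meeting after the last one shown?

Mar 12 2024

These are Tuesdays at 28- or 35-day spacing (28, 35, 28, 35, 28).
The pattern: 2nd Tuesday of the month.
January 2024 — 2nd Tuesday is Jan 9 2024.
February 2024 — 2nd Tuesday is Feb 13 2024.
March 2024 — 2nd Tuesday is Mar 12 2024.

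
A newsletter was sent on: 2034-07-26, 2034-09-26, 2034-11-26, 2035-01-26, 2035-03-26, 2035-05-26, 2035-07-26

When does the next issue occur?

The day-of-month is always 26 (62, 61, 61, 59, 61, 61 days between events).
So this recurs on the 26th of every 2 months.
Next: September 2035 → 2035-09-26.

2035-09-26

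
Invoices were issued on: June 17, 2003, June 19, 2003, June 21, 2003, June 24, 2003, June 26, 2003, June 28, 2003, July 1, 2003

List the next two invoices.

July 3, 2003; July 5, 2003

The gap pattern 2, 2, 3, 2, 2, 3 repeats every 3 events.
These are the Tuesdays, Thursdays and Saturdays of each week.
Next Thursday: July 3, 2003.
Next Saturday: July 5, 2003.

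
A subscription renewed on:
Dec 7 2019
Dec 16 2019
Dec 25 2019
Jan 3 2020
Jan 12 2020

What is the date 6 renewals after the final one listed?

Mar 6 2020

Every event comes 9 days after the last (9, 9, 9, 9).
Jan 12 2020 + 9 days = Jan 21 2020.
Jan 21 2020 + 9 days = Jan 30 2020.
Jan 30 2020 + 9 days = Feb 8 2020.
Feb 8 2020 + 9 days = Feb 17 2020.
Feb 17 2020 + 9 days = Feb 26 2020.
Feb 26 2020 + 9 days = Mar 6 2020.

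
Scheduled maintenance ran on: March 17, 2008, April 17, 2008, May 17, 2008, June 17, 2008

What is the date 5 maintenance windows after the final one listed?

November 17, 2008

Gaps: 31, 30, 31 days — not constant. Every event is on the 17th of the month.
Pattern: the 17th of each month.
July 2008: July 17, 2008.
August 2008: August 17, 2008.
Next: September 2008 → September 17, 2008.
Next: October 2008 → October 17, 2008.
Next: November 2008 → November 17, 2008.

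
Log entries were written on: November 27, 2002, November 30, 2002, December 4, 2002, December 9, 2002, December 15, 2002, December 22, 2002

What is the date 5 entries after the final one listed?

February 10, 2003

Intervals are 3, 4, 5, 6, 7 days — an arithmetic progression with common difference 1.
Next gap: 8 days. December 22, 2002 + 8 days = December 30, 2002.
Next gap: 9 days. December 30, 2002 + 9 days = January 8, 2003.
Next gap: 10 days. January 8, 2003 + 10 days = January 18, 2003.
Next gap: 11 days. January 18, 2003 + 11 days = January 29, 2003.
Next gap: 12 days. January 29, 2003 + 12 days = February 10, 2003.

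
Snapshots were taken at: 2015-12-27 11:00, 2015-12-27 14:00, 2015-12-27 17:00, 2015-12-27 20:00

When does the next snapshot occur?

2015-12-27 23:00

The interval is a steady 3 hours (3, 3, 3).
2015-12-27 20:00 + 3 h = 2015-12-27 23:00.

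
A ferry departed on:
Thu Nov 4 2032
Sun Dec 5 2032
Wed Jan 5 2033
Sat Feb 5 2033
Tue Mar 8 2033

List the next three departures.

Fri Apr 8 2033, Mon May 9 2033, Thu Jun 9 2033

The spacing is 31, 31, 31, 31 days — always 31 days.
Tue Mar 8 2033 + 31 days = Fri Apr 8 2033.
Fri Apr 8 2033 + 31 days = Mon May 9 2033.
Mon May 9 2033 + 31 days = Thu Jun 9 2033.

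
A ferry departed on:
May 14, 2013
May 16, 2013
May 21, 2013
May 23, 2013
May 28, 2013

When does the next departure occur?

May 30, 2013

The gap pattern 2, 5, 2, 5 repeats every 2 events.
These are the Tuesdays and Thursdays of each week.
The following Thursday is May 30, 2013.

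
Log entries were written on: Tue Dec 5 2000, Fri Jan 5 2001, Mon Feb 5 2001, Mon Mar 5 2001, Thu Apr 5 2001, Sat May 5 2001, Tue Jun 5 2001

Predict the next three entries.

The day-of-month is always 5 (31, 31, 28, 31, 30, 31 days between events).
So this recurs on the 5th of each month.
Next: July 2001 → Thu Jul 5 2001.
Next: August 2001 → Sun Aug 5 2001.
Next: September 2001 → Wed Sep 5 2001.

Thu Jul 5 2001, Sun Aug 5 2001, Wed Sep 5 2001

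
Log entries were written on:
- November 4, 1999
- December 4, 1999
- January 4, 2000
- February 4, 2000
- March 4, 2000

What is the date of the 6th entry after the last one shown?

Gaps: 30, 31, 31, 29 days — not constant. Every event is on the 4th of the month.
Pattern: the 4th of each month.
Next: April 2000 → April 4, 2000.
May 2000: May 4, 2000.
Next: June 2000 → June 4, 2000.
Next: July 2000 → July 4, 2000.
August 2000: August 4, 2000.
Next: September 2000 → September 4, 2000.

September 4, 2000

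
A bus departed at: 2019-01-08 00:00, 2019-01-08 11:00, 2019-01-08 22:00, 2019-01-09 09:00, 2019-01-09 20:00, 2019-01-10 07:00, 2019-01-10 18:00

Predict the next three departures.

2019-01-11 05:00, 2019-01-11 16:00, 2019-01-12 03:00

Gaps: 11, 11, 11, 11, 11, 11 hours — each event is 11 hours after the previous one.
2019-01-10 18:00 + 11 h = 2019-01-11 05:00.
2019-01-11 05:00 + 11 h = 2019-01-11 16:00.
2019-01-11 16:00 + 11 h = 2019-01-12 03:00.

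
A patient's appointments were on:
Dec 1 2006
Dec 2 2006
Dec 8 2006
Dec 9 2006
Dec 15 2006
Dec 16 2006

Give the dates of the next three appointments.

The gap pattern 1, 6, 1, 6, 1 repeats every 2 events.
These are the Fridays and Saturdays of each week.
Next Friday: Dec 22 2006.
Next Saturday: Dec 23 2006.
Next Friday: Dec 29 2006.

Dec 22 2006, Dec 23 2006, Dec 29 2006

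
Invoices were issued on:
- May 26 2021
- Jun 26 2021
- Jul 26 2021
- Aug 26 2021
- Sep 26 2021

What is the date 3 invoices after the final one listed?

Gaps: 31, 30, 31, 31 days — not constant. Every event is on the 26th of the month.
Pattern: the 26th of each month.
Next: October 2021 → Oct 26 2021.
November 2021: Nov 26 2021.
Next: December 2021 → Dec 26 2021.

Dec 26 2021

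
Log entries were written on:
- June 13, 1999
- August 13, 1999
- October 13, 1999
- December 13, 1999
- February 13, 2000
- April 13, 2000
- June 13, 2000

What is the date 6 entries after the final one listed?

June 13, 2001

The day-of-month is always 13 (61, 61, 61, 62, 60, 61 days between events).
So this recurs on the 13th of every 2 months.
August 2000: August 13, 2000.
October 2000: October 13, 2000.
Next: December 2000 → December 13, 2000.
February 2001: February 13, 2001.
April 2001: April 13, 2001.
June 2001: June 13, 2001.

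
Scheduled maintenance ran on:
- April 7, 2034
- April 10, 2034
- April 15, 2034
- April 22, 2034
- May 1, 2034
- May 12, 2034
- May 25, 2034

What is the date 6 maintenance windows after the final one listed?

The spacing grows by 2 each time: 3, 5, 7, 9, 11, 13 days.
Next gap: 15 days. May 25, 2034 + 15 days = June 9, 2034.
Next gap: 17 days. June 9, 2034 + 17 days = June 26, 2034.
Next gap: 19 days. June 26, 2034 + 19 days = July 15, 2034.
Next gap: 21 days. July 15, 2034 + 21 days = August 5, 2034.
Next gap: 23 days. August 5, 2034 + 23 days = August 28, 2034.
Next gap: 25 days. August 28, 2034 + 25 days = September 22, 2034.

September 22, 2034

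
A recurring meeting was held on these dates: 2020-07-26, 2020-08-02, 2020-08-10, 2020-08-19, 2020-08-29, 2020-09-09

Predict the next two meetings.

2020-09-21, 2020-10-04

The spacing grows by 1 each time: 7, 8, 9, 10, 11 days.
Next gap: 12 days. 2020-09-09 + 12 days = 2020-09-21.
Next gap: 13 days. 2020-09-21 + 13 days = 2020-10-04.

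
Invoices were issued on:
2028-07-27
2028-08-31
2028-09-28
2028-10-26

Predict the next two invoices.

2028-11-30, 2028-12-28

These are Thursdays with 35, 28, 28-day gaps.
Each is the final Thursday of its month — 2028-08-31 is past the 28th, so '4th Thursday' doesn't fit.
Last Thursday of November 2028: 2028-11-30.
December 2028 ends with Thursday 2028-12-28.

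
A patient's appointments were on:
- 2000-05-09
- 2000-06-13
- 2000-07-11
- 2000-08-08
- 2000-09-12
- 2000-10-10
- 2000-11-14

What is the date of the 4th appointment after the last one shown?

2001-03-13

Gaps: 35, 28, 28, 35, 28, 35 days — a mix of 28 and 35. Every date is a Tuesday.
Each is the 2nd Tuesday of its month.
December 2000 — 2nd Tuesday is 2000-12-12.
2nd Tuesday of January 2001: 2001-01-09.
February 2001 — 2nd Tuesday is 2001-02-13.
2nd Tuesday of March 2001: 2001-03-13.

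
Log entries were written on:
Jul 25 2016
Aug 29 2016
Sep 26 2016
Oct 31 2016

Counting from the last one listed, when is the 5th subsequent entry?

Mar 27 2017

Every date is a Monday; gaps 35, 28, 35 days.
Each is the last Monday of its month (at least one falls on the 29th or later, ruling out '4th Monday').
Last Monday of November 2016: Nov 28 2016.
Last Monday of December 2016: Dec 26 2016.
January 2017 ends with Monday Jan 30 2017.
Last Monday of February 2017: Feb 27 2017.
March 2017 ends with Monday Mar 27 2017.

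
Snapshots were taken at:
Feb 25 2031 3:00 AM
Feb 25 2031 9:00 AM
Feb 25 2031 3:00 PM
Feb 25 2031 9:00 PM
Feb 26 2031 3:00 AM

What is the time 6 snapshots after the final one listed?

Feb 27 2031 3:00 PM

Gaps: 6, 6, 6, 6 hours — each event is 6 hours after the previous one.
Feb 26 2031 3:00 AM + 6 h = Feb 26 2031 9:00 AM.
Feb 26 2031 9:00 AM + 6 h = Feb 26 2031 3:00 PM.
Feb 26 2031 3:00 PM + 6 h = Feb 26 2031 9:00 PM.
Feb 26 2031 9:00 PM + 6 h = Feb 27 2031 3:00 AM.
Feb 27 2031 3:00 AM + 6 h = Feb 27 2031 9:00 AM.
Feb 27 2031 9:00 AM + 6 h = Feb 27 2031 3:00 PM.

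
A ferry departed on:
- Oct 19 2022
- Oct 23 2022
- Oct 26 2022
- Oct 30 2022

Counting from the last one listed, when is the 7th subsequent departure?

Nov 23 2022

Every event lands on a Wednesday or Sunday (gaps cycle 4, 3, 4).
So the schedule is: every Wednesday and Sunday.
The following Wednesday is Nov 2 2022.
Next Sunday: Nov 6 2022.
The following Wednesday is Nov 9 2022.
Next Sunday: Nov 13 2022.
The following Wednesday is Nov 16 2022.
Next Sunday: Nov 20 2022.
Next Wednesday: Nov 23 2022.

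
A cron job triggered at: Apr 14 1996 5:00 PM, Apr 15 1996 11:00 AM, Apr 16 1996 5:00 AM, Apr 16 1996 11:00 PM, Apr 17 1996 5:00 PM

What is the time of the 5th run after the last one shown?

Apr 21 1996 11:00 AM

Spacing: 18, 18, 18, 18 h — constant 18 h.
Apr 17 1996 5:00 PM + 18 h = Apr 18 1996 11:00 AM.
Apr 18 1996 11:00 AM + 18 h = Apr 19 1996 5:00 AM.
Apr 19 1996 5:00 AM + 18 h = Apr 19 1996 11:00 PM.
Apr 19 1996 11:00 PM + 18 h = Apr 20 1996 5:00 PM.
Apr 20 1996 5:00 PM + 18 h = Apr 21 1996 11:00 AM.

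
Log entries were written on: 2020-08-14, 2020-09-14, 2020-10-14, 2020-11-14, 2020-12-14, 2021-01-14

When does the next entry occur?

2021-02-14

Gaps: 31, 30, 31, 30, 31 days — not constant. Every event is on the 14th of the month.
Pattern: the 14th of each month.
Next: February 2021 → 2021-02-14.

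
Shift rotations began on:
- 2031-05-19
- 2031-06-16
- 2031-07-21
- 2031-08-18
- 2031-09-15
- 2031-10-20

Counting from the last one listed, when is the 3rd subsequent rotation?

2032-01-19

These are Mondays at 28- or 35-day spacing (28, 35, 28, 28, 35).
The pattern: 3rd Monday of the month.
3rd Monday of November 2031: 2031-11-17.
3rd Monday of December 2031: 2031-12-15.
3rd Monday of January 2032: 2032-01-19.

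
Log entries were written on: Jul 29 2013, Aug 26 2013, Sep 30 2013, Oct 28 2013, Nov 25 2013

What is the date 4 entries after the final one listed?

All Mondays; the gaps (28, 35, 28, 28) vary with month length.
This is the last Monday of each month.
Last Monday of December 2013: Dec 30 2013.
January 2014 ends with Monday Jan 27 2014.
February 2014 ends with Monday Feb 24 2014.
March 2014 ends with Monday Mar 31 2014.

Mar 31 2014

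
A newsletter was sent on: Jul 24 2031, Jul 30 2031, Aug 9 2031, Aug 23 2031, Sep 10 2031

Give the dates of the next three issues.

The spacing grows by 4 each time: 6, 10, 14, 18 days.
Next gap: 22 days. Sep 10 2031 + 22 days = Oct 2 2031.
Next gap: 26 days. Oct 2 2031 + 26 days = Oct 28 2031.
Next gap: 30 days. Oct 28 2031 + 30 days = Nov 27 2031.

Oct 2 2031, Oct 28 2031, Nov 27 2031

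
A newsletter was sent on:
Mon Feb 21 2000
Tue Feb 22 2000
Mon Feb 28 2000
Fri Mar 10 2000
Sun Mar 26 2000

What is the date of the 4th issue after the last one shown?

The spacing grows by 5 each time: 1, 6, 11, 16 days.
Next gap: 21 days. Sun Mar 26 2000 + 21 days = Sun Apr 16 2000.
Next gap: 26 days. Sun Apr 16 2000 + 26 days = Fri May 12 2000.
Next gap: 31 days. Fri May 12 2000 + 31 days = Mon Jun 12 2000.
Next gap: 36 days. Mon Jun 12 2000 + 36 days = Tue Jul 18 2000.

Tue Jul 18 2000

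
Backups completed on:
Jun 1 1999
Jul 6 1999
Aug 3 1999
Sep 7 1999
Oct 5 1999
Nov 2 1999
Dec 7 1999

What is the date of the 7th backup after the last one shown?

Jul 4 2000

All dates are Tuesdays, 35, 28, 35, 28, 28, 35 days apart.
Specifically, the 1st Tuesday of each month.
January 2000 — 1st Tuesday is Jan 4 2000.
February 2000 — 1st Tuesday is Feb 1 2000.
1st Tuesday of March 2000: Mar 7 2000.
1st Tuesday of April 2000: Apr 4 2000.
May 2000 — 1st Tuesday is May 2 2000.
1st Tuesday of June 2000: Jun 6 2000.
1st Tuesday of July 2000: Jul 4 2000.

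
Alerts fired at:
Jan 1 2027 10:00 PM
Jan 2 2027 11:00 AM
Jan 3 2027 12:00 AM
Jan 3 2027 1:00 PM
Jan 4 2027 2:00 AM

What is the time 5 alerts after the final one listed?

Jan 6 2027 7:00 PM

Gaps: 13, 13, 13, 13 hours — each event is 13 hours after the previous one.
Jan 4 2027 2:00 AM + 13 h = Jan 4 2027 3:00 PM.
Jan 4 2027 3:00 PM + 13 h = Jan 5 2027 4:00 AM.
Jan 5 2027 4:00 AM + 13 h = Jan 5 2027 5:00 PM.
Jan 5 2027 5:00 PM + 13 h = Jan 6 2027 6:00 AM.
Jan 6 2027 6:00 AM + 13 h = Jan 6 2027 7:00 PM.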